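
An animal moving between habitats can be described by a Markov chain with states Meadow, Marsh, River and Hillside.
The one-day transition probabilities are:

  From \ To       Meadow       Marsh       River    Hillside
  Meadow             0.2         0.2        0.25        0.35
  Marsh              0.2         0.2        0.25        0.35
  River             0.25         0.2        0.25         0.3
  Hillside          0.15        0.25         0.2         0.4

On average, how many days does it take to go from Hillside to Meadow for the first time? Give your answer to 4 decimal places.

Let t(s) be the expected number of days to first reach Meadow from state s, with t(Meadow) = 0. Conditioning on the first day:
t(Marsh) = 1 + 0.2·t(Marsh) + 0.25·t(River) + 0.35·t(Hillside)
t(River) = 1 + 0.2·t(Marsh) + 0.25·t(River) + 0.3·t(Hillside)
t(Hillside) = 1 + 0.25·t(Marsh) + 0.2·t(River) + 0.4·t(Hillside)
Solving: t(Marsh) = 5.1600, t(River) = 4.8877, t(Hillside) = 5.4459.
Expected days from Hillside to Meadow: 5.4459.

5.4459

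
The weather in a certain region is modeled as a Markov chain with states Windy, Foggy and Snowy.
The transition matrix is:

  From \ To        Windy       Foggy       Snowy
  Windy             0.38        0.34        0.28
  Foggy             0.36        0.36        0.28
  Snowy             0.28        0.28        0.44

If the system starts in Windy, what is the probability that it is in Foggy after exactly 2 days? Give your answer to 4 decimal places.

Sum over the intermediate state after 1 day:
P = P(Windy→Windy)·P(Windy→Foggy) + P(Windy→Foggy)·P(Foggy→Foggy) + P(Windy→Snowy)·P(Snowy→Foggy)
  = 0.38×0.34 + 0.34×0.36 + 0.28×0.28
  = 0.1292 + 0.1224 + 0.0784 = 0.3300

0.3300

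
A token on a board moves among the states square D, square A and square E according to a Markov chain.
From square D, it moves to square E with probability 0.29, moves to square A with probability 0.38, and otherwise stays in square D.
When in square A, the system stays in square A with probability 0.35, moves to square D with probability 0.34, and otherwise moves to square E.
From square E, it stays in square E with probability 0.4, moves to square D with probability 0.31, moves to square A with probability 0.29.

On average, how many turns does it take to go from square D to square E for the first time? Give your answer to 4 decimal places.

3.3627

Let t(s) be the expected number of turns to first reach square E from state s, with t(square E) = 0. Conditioning on the first turn:
t(square D) = 1 + 0.33·t(square D) + 0.38·t(square A)
t(square A) = 1 + 0.34·t(square D) + 0.35·t(square A)
Solving: t(square D) = 3.3627, t(square A) = 3.2974.
Expected turns from square D to square E: 3.3627.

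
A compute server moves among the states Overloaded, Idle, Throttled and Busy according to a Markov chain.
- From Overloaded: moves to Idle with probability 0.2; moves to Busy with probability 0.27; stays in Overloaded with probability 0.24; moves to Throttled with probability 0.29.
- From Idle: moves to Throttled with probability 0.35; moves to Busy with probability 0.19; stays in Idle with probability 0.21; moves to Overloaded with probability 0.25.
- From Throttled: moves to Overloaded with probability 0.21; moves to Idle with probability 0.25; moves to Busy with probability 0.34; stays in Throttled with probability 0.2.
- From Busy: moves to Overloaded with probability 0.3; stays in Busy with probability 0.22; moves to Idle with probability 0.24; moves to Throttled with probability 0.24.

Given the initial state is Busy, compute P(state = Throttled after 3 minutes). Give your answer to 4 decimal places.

0.2661

Propagate the distribution vector 3 minutes from Busy.
After 0 minutes: (0.0000, 0.0000, 0.0000, 1.0000)
After 1 minute: (0.3000, 0.2400, 0.2400, 0.2200)
After 2 minutes: (0.2484, 0.2232, 0.2718, 0.2566)
After 3 minutes: (0.2495, 0.2261, 0.2661, 0.2583)
P(in Throttled after 3 minutes) = 0.2661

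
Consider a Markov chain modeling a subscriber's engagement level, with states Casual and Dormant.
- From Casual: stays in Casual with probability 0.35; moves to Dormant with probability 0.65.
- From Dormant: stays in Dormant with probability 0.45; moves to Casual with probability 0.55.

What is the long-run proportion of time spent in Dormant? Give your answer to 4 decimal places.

0.5417

Let the stationary distribution be π with π = πP and π_1 + π_2 = 1.
π_1 = 0.35·π_1 + 0.55·π_2
Solving with the normalization constraint gives π = (0.4583, 0.5417).
So the stationary probability of Dormant is 0.5417.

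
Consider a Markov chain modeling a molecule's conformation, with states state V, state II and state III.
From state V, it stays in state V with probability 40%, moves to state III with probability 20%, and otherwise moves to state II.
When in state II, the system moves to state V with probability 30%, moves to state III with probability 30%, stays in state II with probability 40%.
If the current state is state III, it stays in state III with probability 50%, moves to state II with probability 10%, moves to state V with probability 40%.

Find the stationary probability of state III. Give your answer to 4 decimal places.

Let the stationary distribution be π with π = πP and π_1 + π_2 + π_3 = 1.
π_1 = 0.4·π_1 + 0.3·π_2 + 0.4·π_3
π_2 = 0.4·π_1 + 0.4·π_2 + 0.1·π_3
Solving with the normalization constraint gives π = (0.3699, 0.3014, 0.3288).
So the stationary probability of state III is 0.3288.

0.3288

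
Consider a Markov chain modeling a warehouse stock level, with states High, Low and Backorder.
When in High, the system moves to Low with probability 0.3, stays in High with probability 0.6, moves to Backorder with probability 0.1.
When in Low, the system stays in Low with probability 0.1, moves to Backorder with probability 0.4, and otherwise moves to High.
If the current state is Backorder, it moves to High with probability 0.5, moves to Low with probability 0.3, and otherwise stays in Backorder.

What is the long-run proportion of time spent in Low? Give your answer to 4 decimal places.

Let the stationary distribution be π with π = πP and π_1 + π_2 + π_3 = 1.
π_1 = 0.6·π_1 + 0.5·π_2 + 0.5·π_3
π_2 = 0.3·π_1 + 0.1·π_2 + 0.3·π_3
Solving with the normalization constraint gives π = (0.5556, 0.2500, 0.1944).
So the stationary probability of Low is 0.2500.

0.2500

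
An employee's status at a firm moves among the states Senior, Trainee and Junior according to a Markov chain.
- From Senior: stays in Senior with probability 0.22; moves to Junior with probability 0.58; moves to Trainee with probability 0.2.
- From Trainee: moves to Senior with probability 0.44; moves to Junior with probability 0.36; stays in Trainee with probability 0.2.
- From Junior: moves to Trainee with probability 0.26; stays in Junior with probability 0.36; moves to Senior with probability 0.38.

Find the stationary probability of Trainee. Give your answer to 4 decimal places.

Let the stationary distribution be π with π = πP and π_1 + π_2 + π_3 = 1.
π_1 = 0.22·π_1 + 0.44·π_2 + 0.38·π_3
π_2 = 0.2·π_1 + 0.2·π_2 + 0.26·π_3
Solving with the normalization constraint gives π = (0.3393, 0.2261, 0.4346).
So the stationary probability of Trainee is 0.2261.

0.2261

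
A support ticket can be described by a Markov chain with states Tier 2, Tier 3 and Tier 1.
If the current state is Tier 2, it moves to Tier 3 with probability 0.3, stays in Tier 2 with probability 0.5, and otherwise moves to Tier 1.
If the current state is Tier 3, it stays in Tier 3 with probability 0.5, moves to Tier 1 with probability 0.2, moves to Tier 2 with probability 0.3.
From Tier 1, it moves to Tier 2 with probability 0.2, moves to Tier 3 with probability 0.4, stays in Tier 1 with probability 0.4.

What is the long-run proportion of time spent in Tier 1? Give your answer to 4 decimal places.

0.2500

Let the stationary distribution be π with π = πP and π_1 + π_2 + π_3 = 1.
π_1 = 0.5·π_1 + 0.3·π_2 + 0.2·π_3
π_2 = 0.3·π_1 + 0.5·π_2 + 0.4·π_3
Solving with the normalization constraint gives π = (0.3438, 0.4063, 0.2500).
So the stationary probability of Tier 1 is 0.2500.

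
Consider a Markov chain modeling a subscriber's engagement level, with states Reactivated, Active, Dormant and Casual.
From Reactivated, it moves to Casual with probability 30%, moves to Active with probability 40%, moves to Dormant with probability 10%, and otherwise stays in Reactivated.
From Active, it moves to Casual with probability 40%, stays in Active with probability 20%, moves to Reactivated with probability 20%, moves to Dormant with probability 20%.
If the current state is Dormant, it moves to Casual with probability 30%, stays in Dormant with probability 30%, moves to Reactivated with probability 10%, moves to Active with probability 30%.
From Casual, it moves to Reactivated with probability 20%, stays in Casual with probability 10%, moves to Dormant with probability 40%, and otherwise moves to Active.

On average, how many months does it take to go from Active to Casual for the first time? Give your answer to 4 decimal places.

Let t(s) be the expected number of months to first reach Casual from state s, with t(Casual) = 0. Conditioning on the first month:
t(Reactivated) = 1 + 0.2·t(Reactivated) + 0.4·t(Active) + 0.1·t(Dormant)
t(Active) = 1 + 0.2·t(Reactivated) + 0.2·t(Active) + 0.2·t(Dormant)
t(Dormant) = 1 + 0.1·t(Reactivated) + 0.3·t(Active) + 0.3·t(Dormant)
Solving: t(Reactivated) = 3.0124, t(Active) = 2.7640, t(Dormant) = 3.0435.
Expected months from Active to Casual: 2.7640.

2.7640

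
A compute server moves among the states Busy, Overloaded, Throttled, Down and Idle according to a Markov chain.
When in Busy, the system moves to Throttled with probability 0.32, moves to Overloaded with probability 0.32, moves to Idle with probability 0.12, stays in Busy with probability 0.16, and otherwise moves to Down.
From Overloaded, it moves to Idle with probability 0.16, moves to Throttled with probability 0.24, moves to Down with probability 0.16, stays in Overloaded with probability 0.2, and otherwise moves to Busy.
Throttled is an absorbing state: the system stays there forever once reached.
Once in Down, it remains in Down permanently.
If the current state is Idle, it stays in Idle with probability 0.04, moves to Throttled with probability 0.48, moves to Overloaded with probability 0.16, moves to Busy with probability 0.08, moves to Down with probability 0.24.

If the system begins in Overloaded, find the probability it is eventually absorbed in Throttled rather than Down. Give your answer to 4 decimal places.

0.6512

Let h(s) be the probability of absorption at Throttled starting from transient state s. Then h(Throttled) = 1 and h(Down) = 0. By first-step analysis:
h(Busy) = 0.16·h(Busy) + 0.32·h(Overloaded) + 0.32·1 + 0.08·0 + 0.12·h(Idle)
h(Overloaded) = 0.24·h(Busy) + 0.2·h(Overloaded) + 0.24·1 + 0.16·0 + 0.16·h(Idle)
h(Idle) = 0.08·h(Busy) + 0.16·h(Overloaded) + 0.48·1 + 0.24·0 + 0.04·h(Idle)
Solving: h(Busy) = 0.7246, h(Overloaded) = 0.6512, h(Idle) = 0.6689.
Starting from Overloaded, the probability is 0.6512.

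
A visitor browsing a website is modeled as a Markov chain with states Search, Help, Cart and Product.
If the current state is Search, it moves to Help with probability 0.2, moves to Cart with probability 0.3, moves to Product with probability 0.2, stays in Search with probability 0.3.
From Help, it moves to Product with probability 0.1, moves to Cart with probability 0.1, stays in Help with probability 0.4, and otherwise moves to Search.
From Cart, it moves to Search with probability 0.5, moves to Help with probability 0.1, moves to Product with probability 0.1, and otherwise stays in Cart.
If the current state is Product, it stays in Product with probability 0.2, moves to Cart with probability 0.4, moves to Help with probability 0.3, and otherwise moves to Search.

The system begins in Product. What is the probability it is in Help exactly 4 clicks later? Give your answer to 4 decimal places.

Propagate the distribution vector 4 clicks from Product.
After 0 clicks: (0.0000, 0.0000, 0.0000, 1.0000)
After 1 click: (0.1000, 0.3000, 0.4000, 0.2000)
After 2 clicks: (0.3700, 0.2400, 0.2600, 0.1300)
After 3 clicks: (0.3500, 0.2350, 0.2650, 0.1500)
After 4 clicks: (0.3465, 0.2355, 0.2680, 0.1500)
P(in Help after 4 clicks) = 0.2355

0.2355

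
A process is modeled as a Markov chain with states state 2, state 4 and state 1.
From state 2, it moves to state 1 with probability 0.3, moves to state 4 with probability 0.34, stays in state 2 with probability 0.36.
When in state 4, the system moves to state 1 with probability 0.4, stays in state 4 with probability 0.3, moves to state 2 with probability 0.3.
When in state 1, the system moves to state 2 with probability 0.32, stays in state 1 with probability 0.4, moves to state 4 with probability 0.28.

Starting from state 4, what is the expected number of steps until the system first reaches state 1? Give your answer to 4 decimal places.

Let t(s) be the expected number of steps to first reach state 1 from state s, with t(state 1) = 0. Conditioning on the first step:
t(state 2) = 1 + 0.36·t(state 2) + 0.34·t(state 4)
t(state 4) = 1 + 0.3·t(state 2) + 0.3·t(state 4)
Solving: t(state 2) = 3.0058, t(state 4) = 2.7168.
Expected steps from state 4 to state 1: 2.7168.

2.7168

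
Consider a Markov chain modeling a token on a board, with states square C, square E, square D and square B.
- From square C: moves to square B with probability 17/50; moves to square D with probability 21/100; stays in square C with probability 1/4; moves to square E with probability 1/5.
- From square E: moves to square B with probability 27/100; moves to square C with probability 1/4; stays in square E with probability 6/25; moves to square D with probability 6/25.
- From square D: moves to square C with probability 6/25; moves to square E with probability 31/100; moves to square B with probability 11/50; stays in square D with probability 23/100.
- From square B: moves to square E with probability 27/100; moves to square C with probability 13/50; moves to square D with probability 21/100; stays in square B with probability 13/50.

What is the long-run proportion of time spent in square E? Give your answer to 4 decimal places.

0.2537

Let the stationary distribution be π with π = πP and π_1 + π_2 + π_3 + π_4 = 1.
π_1 = 0.25·π_1 + 0.25·π_2 + 0.24·π_3 + 0.26·π_4
π_2 = 0.2·π_1 + 0.24·π_2 + 0.31·π_3 + 0.27·π_4
π_3 = 0.21·π_1 + 0.24·π_2 + 0.23·π_3 + 0.21·π_4
Solving with the normalization constraint gives π = (0.2505, 0.2537, 0.2221, 0.2737).
So the stationary probability of square E is 0.2537.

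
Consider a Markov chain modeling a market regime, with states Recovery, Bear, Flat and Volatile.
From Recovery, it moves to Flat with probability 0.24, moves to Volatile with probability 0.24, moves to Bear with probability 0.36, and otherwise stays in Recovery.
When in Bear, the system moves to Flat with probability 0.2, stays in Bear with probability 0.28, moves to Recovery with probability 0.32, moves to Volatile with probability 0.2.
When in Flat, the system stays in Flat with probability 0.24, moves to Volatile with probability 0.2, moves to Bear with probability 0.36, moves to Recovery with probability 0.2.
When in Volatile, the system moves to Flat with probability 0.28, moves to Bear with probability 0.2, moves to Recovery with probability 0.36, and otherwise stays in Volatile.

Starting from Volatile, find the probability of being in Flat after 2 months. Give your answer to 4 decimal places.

Propagate the distribution vector 2 months from Volatile.
After 0 months: (0.0000, 0.0000, 0.0000, 1.0000)
After 1 month: (0.3600, 0.2000, 0.2800, 0.1600)
After 2 months: (0.2352, 0.3184, 0.2384, 0.2080)
P(in Flat after 2 months) = 0.2384

0.2384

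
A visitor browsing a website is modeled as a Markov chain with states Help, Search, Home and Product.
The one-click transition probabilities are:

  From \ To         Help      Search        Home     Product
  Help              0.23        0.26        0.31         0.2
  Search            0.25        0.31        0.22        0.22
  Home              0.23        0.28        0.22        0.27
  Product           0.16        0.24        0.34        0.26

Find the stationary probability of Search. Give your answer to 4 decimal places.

Let the stationary distribution be π with π = πP and π_1 + π_2 + π_3 + π_4 = 1.
π_1 = 0.23·π_1 + 0.25·π_2 + 0.23·π_3 + 0.16·π_4
π_2 = 0.26·π_1 + 0.31·π_2 + 0.28·π_3 + 0.24·π_4
π_3 = 0.31·π_1 + 0.22·π_2 + 0.22·π_3 + 0.34·π_4
Solving with the normalization constraint gives π = (0.2188, 0.2743, 0.2683, 0.2386).
So the stationary probability of Search is 0.2743.

0.2743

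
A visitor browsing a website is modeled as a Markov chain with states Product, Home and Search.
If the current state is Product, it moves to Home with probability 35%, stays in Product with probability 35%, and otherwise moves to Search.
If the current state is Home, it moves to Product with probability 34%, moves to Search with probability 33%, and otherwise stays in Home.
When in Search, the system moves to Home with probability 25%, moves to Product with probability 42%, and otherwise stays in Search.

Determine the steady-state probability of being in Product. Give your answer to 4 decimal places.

Let the stationary distribution be π with π = πP and π_1 + π_2 + π_3 = 1.
π_1 = 0.35·π_1 + 0.34·π_2 + 0.42·π_3
π_2 = 0.35·π_1 + 0.33·π_2 + 0.25·π_3
Solving with the normalization constraint gives π = (0.3692, 0.3119, 0.3189).
So the stationary probability of Product is 0.3692.

0.3692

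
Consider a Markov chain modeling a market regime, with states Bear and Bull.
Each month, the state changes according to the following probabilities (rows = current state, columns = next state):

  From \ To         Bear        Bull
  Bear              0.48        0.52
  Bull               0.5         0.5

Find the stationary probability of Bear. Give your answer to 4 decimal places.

Let the stationary distribution be π with π = πP and π_1 + π_2 = 1.
π_1 = 0.48·π_1 + 0.5·π_2
Solving with the normalization constraint gives π = (0.4902, 0.5098).
So the stationary probability of Bear is 0.4902.

0.4902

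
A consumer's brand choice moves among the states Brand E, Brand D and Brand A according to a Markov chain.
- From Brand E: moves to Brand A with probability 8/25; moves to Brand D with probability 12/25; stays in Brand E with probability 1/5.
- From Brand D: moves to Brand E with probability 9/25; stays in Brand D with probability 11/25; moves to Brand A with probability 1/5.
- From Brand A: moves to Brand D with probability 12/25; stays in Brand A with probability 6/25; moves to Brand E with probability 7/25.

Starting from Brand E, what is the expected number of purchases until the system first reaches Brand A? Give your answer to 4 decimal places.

3.7791

Let t(s) be the expected number of purchases to first reach Brand A from state s, with t(Brand A) = 0. Conditioning on the first purchase:
t(Brand E) = 1 + 0.2·t(Brand E) + 0.48·t(Brand D)
t(Brand D) = 1 + 0.36·t(Brand E) + 0.44·t(Brand D)
Solving: t(Brand E) = 3.7791, t(Brand D) = 4.2151.
Expected purchases from Brand E to Brand A: 3.7791.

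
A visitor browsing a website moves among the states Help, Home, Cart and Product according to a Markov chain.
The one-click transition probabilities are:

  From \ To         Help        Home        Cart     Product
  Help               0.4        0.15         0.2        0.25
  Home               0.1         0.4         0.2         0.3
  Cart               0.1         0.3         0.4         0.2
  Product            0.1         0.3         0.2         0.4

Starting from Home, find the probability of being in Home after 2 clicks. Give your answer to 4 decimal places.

0.3250

Propagate the distribution vector 2 clicks from Home.
After 0 clicks: (0.0000, 1.0000, 0.0000, 0.0000)
After 1 click: (0.1000, 0.4000, 0.2000, 0.3000)
After 2 clicks: (0.1300, 0.3250, 0.2400, 0.3050)
P(in Home after 2 clicks) = 0.3250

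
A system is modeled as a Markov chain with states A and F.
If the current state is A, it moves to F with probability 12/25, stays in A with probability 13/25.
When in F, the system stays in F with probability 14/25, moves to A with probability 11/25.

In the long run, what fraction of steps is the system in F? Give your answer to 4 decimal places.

Let the stationary distribution be π with π = πP and π_1 + π_2 = 1.
π_1 = 0.52·π_1 + 0.44·π_2
Solving with the normalization constraint gives π = (0.4783, 0.5217).
So the stationary probability of F is 0.5217.

0.5217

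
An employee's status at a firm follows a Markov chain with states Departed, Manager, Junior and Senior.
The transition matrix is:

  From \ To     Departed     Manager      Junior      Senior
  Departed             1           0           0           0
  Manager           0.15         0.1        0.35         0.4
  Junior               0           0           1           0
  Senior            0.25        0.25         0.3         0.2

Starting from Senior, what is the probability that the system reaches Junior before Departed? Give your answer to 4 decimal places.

0.5766

Let h(s) be the probability of absorption at Junior starting from transient state s. Then h(Junior) = 1 and h(Departed) = 0. By first-step analysis:
h(Manager) = 0.15·0 + 0.1·h(Manager) + 0.35·1 + 0.4·h(Senior)
h(Senior) = 0.25·0 + 0.25·h(Manager) + 0.3·1 + 0.2·h(Senior)
Solving: h(Manager) = 0.6452, h(Senior) = 0.5766.
Starting from Senior, the probability is 0.5766.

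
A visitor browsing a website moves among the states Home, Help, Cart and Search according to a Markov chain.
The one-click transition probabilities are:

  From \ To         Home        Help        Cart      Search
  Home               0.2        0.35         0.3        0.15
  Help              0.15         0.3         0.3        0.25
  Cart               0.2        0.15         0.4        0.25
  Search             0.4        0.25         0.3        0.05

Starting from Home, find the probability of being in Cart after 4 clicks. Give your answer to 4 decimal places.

Propagate the distribution vector 4 clicks from Home.
After 0 clicks: (1.0000, 0.0000, 0.0000, 0.0000)
After 1 click: (0.2000, 0.3500, 0.3000, 0.1500)
After 2 clicks: (0.2125, 0.2575, 0.3300, 0.2000)
After 3 clicks: (0.2271, 0.2511, 0.3330, 0.1888)
After 4 clicks: (0.2252, 0.2520, 0.3333, 0.1895)
P(in Cart after 4 clicks) = 0.3333

0.3333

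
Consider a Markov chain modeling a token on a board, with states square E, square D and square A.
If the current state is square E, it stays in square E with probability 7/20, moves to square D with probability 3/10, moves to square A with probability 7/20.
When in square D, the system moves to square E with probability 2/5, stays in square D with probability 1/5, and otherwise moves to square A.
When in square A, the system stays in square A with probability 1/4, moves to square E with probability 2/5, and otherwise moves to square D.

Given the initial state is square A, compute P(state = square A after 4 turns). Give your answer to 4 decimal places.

0.3315

Propagate the distribution vector 4 turns from square A.
After 0 turns: (0.0000, 0.0000, 1.0000)
After 1 turn: (0.4000, 0.3500, 0.2500)
After 2 turns: (0.3800, 0.2775, 0.3425)
After 3 turns: (0.3810, 0.2894, 0.3296)
After 4 turns: (0.3810, 0.2875, 0.3315)
P(in square A after 4 turns) = 0.3315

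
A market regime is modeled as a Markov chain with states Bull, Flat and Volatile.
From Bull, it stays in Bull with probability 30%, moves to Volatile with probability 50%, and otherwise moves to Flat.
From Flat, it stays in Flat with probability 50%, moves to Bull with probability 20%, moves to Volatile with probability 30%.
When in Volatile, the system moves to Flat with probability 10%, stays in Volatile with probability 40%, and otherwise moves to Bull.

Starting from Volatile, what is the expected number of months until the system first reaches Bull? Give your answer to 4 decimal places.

2.2222

Let t(s) be the expected number of months to first reach Bull from state s, with t(Bull) = 0. Conditioning on the first month:
t(Flat) = 1 + 0.5·t(Flat) + 0.3·t(Volatile)
t(Volatile) = 1 + 0.1·t(Flat) + 0.4·t(Volatile)
Solving: t(Flat) = 3.3333, t(Volatile) = 2.2222.
Expected months from Volatile to Bull: 2.2222.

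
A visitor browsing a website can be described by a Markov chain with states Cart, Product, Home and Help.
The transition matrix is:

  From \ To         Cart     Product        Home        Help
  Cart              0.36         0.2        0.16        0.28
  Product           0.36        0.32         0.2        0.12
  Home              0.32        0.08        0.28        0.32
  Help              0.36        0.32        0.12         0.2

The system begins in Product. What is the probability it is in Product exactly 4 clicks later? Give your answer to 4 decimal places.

0.2338

Propagate the distribution vector 4 clicks from Product.
After 0 clicks: (0.0000, 1.0000, 0.0000, 0.0000)
After 1 click: (0.3600, 0.3200, 0.2000, 0.1200)
After 2 clicks: (0.3520, 0.2288, 0.1920, 0.2272)
After 3 clicks: (0.3523, 0.2317, 0.1831, 0.2329)
After 4 clicks: (0.3527, 0.2338, 0.1819, 0.2316)
P(in Product after 4 clicks) = 0.2338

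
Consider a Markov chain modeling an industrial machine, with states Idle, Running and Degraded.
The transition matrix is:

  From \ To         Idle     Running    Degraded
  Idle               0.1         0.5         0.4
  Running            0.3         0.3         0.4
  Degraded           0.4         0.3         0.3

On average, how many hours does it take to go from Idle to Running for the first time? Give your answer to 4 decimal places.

2.3404

Let t(s) be the expected number of hours to first reach Running from state s, with t(Running) = 0. Conditioning on the first hour:
t(Idle) = 1 + 0.1·t(Idle) + 0.4·t(Degraded)
t(Degraded) = 1 + 0.4·t(Idle) + 0.3·t(Degraded)
Solving: t(Idle) = 2.3404, t(Degraded) = 2.7660.
Expected hours from Idle to Running: 2.3404.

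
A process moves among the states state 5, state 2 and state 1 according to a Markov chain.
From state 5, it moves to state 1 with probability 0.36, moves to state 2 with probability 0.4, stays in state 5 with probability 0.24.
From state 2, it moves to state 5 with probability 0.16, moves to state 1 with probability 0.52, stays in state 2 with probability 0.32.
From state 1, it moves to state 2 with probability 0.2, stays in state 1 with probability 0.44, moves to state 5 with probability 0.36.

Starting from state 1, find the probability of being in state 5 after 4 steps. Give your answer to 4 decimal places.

Propagate the distribution vector 4 steps from state 1.
After 0 steps: (0.0000, 0.0000, 1.0000)
After 1 step: (0.3600, 0.2000, 0.4400)
After 2 steps: (0.2768, 0.2960, 0.4272)
After 3 steps: (0.2676, 0.2909, 0.4415)
After 4 steps: (0.2697, 0.2884, 0.4419)
P(in state 5 after 4 steps) = 0.2697

0.2697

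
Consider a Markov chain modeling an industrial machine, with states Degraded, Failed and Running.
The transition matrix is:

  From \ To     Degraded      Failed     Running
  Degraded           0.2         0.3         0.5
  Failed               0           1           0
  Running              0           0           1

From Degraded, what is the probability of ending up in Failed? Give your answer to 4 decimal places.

Let h(s) be the probability of absorption at Failed starting from transient state s. Then h(Failed) = 1 and h(Running) = 0. By first-step analysis:
h(Degraded) = 0.2·h(Degraded) + 0.3·1 + 0.5·0
Solving: h(Degraded) = 0.3750.
Starting from Degraded, the probability is 0.3750.

0.3750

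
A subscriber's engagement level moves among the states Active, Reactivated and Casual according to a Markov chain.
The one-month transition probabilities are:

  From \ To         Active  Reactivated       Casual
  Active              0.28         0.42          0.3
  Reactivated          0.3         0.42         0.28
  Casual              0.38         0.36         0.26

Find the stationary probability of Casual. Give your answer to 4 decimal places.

Let the stationary distribution be π with π = πP and π_1 + π_2 + π_3 = 1.
π_1 = 0.28·π_1 + 0.3·π_2 + 0.38·π_3
π_2 = 0.42·π_1 + 0.42·π_2 + 0.36·π_3
Solving with the normalization constraint gives π = (0.3161, 0.4032, 0.2807).
So the stationary probability of Casual is 0.2807.

0.2807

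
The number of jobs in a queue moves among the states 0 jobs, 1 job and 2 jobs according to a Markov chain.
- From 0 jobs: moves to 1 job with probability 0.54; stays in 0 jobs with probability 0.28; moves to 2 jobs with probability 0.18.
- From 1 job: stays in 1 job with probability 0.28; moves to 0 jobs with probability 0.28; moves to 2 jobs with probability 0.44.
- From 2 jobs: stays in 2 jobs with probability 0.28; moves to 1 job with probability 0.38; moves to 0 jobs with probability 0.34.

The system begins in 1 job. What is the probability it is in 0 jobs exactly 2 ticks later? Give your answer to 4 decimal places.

Sum over the intermediate state after 1 tick:
P = P(1 job→0 jobs)·P(0 jobs→0 jobs) + P(1 job→1 job)·P(1 job→0 jobs) + P(1 job→2 jobs)·P(2 jobs→0 jobs)
  = 0.28×0.28 + 0.28×0.28 + 0.44×0.34
  = 0.0784 + 0.0784 + 0.1496 = 0.3064

0.3064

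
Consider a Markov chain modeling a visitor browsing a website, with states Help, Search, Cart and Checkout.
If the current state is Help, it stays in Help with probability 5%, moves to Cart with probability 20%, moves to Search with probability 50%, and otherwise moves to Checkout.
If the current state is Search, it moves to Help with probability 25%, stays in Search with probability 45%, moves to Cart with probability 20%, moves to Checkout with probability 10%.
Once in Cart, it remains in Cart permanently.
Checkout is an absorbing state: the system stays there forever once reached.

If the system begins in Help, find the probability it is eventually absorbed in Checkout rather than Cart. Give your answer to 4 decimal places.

Let h(s) be the probability of absorption at Checkout starting from transient state s. Then h(Checkout) = 1 and h(Cart) = 0. By first-step analysis:
h(Help) = 0.05·h(Help) + 0.5·h(Search) + 0.2·0 + 0.25·1
h(Search) = 0.25·h(Help) + 0.45·h(Search) + 0.2·0 + 0.1·1
Solving: h(Help) = 0.4717, h(Search) = 0.3962.
Starting from Help, the probability is 0.4717.

0.4717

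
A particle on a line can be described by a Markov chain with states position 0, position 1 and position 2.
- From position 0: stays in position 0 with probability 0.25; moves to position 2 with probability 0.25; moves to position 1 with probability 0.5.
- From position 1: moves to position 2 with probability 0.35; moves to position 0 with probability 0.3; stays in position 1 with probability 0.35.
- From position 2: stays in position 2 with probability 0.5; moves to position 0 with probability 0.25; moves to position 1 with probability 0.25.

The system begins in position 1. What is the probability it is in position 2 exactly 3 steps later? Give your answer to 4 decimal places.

0.3791

Propagate the distribution vector 3 steps from position 1.
After 0 steps: (0.0000, 1.0000, 0.0000)
After 1 step: (0.3000, 0.3500, 0.3500)
After 2 steps: (0.2675, 0.3600, 0.3725)
After 3 steps: (0.2680, 0.3529, 0.3791)
P(in position 2 after 3 steps) = 0.3791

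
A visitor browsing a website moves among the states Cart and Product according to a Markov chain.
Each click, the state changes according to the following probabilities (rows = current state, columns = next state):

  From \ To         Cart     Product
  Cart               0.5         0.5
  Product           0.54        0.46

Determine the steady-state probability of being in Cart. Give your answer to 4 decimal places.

0.5192

Let the stationary distribution be π with π = πP and π_1 + π_2 = 1.
π_1 = 0.5·π_1 + 0.54·π_2
Solving with the normalization constraint gives π = (0.5192, 0.4808).
So the stationary probability of Cart is 0.5192.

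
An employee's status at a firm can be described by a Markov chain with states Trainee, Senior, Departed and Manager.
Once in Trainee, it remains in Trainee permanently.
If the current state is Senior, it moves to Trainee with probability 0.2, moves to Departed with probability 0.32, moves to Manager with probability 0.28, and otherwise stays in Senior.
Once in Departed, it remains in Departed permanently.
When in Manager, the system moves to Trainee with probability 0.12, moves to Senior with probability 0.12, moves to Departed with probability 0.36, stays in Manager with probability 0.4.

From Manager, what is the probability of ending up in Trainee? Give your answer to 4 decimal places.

Let h(s) be the probability of absorption at Trainee starting from transient state s. Then h(Trainee) = 1 and h(Departed) = 0. By first-step analysis:
h(Senior) = 0.2·1 + 0.2·h(Senior) + 0.32·0 + 0.28·h(Manager)
h(Manager) = 0.12·1 + 0.12·h(Senior) + 0.36·0 + 0.4·h(Manager)
Solving: h(Senior) = 0.3441, h(Manager) = 0.2688.
Starting from Manager, the probability is 0.2688.

0.2688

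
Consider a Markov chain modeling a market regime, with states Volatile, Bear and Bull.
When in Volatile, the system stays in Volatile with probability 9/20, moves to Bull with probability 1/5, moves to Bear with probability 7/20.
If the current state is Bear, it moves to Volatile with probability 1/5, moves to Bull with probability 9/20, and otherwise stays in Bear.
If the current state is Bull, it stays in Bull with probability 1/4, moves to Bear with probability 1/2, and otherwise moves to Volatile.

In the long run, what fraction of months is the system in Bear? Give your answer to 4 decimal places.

Let the stationary distribution be π with π = πP and π_1 + π_2 + π_3 = 1.
π_1 = 0.45·π_1 + 0.2·π_2 + 0.25·π_3
π_2 = 0.35·π_1 + 0.35·π_2 + 0.5·π_3
Solving with the normalization constraint gives π = (0.2877, 0.3973, 0.3151).
So the stationary probability of Bear is 0.3973.

0.3973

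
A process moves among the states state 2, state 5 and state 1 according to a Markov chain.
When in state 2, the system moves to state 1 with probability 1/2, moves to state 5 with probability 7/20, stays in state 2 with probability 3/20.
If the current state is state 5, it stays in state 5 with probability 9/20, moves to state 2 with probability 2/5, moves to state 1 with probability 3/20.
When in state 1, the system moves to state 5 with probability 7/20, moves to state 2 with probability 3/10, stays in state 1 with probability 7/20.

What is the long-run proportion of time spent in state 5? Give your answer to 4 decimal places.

Let the stationary distribution be π with π = πP and π_1 + π_2 + π_3 = 1.
π_1 = 0.15·π_1 + 0.4·π_2 + 0.3·π_3
π_2 = 0.35·π_1 + 0.45·π_2 + 0.35·π_3
Solving with the normalization constraint gives π = (0.2947, 0.3889, 0.3164).
So the stationary probability of state 5 is 0.3889.

0.3889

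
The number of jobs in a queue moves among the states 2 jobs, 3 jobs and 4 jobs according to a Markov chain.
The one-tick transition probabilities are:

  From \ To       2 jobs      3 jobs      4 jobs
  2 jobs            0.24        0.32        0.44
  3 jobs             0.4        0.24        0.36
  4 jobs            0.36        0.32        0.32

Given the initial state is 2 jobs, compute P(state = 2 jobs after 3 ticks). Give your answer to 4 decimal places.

Propagate the distribution vector 3 ticks from 2 jobs.
After 0 ticks: (1.0000, 0.0000, 0.0000)
After 1 tick: (0.2400, 0.3200, 0.4400)
After 2 ticks: (0.3440, 0.2944, 0.3616)
After 3 ticks: (0.3305, 0.2964, 0.3731)
P(in 2 jobs after 3 ticks) = 0.3305

0.3305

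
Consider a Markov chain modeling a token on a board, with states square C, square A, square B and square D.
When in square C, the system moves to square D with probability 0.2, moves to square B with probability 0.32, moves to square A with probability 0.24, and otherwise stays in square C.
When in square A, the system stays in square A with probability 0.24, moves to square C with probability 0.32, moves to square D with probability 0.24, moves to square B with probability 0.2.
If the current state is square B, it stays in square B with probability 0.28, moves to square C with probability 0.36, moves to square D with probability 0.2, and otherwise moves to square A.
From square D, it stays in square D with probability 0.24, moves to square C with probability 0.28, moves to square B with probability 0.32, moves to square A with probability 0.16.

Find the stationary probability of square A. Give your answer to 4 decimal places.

Let the stationary distribution be π with π = πP and π_1 + π_2 + π_3 + π_4 = 1.
π_1 = 0.24·π_1 + 0.32·π_2 + 0.36·π_3 + 0.28·π_4
π_2 = 0.24·π_1 + 0.24·π_2 + 0.16·π_3 + 0.16·π_4
π_3 = 0.32·π_1 + 0.2·π_2 + 0.28·π_3 + 0.32·π_4
Solving with the normalization constraint gives π = (0.2988, 0.1999, 0.2846, 0.2167).
So the stationary probability of square A is 0.1999.

0.1999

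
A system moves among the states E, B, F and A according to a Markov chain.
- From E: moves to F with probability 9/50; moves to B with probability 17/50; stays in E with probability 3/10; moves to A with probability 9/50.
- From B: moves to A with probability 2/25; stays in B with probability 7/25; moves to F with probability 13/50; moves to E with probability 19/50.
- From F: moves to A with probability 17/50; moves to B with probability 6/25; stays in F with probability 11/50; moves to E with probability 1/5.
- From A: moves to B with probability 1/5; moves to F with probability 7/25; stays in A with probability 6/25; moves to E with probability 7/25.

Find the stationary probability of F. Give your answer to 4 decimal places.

0.2312

Let the stationary distribution be π with π = πP and π_1 + π_2 + π_3 + π_4 = 1.
π_1 = 0.3·π_1 + 0.38·π_2 + 0.2·π_3 + 0.28·π_4
π_2 = 0.34·π_1 + 0.28·π_2 + 0.24·π_3 + 0.2·π_4
π_3 = 0.18·π_1 + 0.26·π_2 + 0.22·π_3 + 0.28·π_4
Solving with the normalization constraint gives π = (0.2946, 0.2723, 0.2312, 0.2019).
So the stationary probability of F is 0.2312.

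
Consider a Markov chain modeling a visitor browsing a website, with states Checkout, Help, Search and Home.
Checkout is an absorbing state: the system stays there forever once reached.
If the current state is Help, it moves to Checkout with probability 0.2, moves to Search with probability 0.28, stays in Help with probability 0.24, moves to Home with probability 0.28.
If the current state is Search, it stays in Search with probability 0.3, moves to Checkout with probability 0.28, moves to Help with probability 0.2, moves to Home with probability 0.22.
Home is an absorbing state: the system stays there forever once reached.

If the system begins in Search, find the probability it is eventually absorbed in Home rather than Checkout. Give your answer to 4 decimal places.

0.4689

Let h(s) be the probability of absorption at Home starting from transient state s. Then h(Home) = 1 and h(Checkout) = 0. By first-step analysis:
h(Help) = 0.2·0 + 0.24·h(Help) + 0.28·h(Search) + 0.28·1
h(Search) = 0.28·0 + 0.2·h(Help) + 0.3·h(Search) + 0.22·1
Solving: h(Help) = 0.5412, h(Search) = 0.4689.
Starting from Search, the probability is 0.4689.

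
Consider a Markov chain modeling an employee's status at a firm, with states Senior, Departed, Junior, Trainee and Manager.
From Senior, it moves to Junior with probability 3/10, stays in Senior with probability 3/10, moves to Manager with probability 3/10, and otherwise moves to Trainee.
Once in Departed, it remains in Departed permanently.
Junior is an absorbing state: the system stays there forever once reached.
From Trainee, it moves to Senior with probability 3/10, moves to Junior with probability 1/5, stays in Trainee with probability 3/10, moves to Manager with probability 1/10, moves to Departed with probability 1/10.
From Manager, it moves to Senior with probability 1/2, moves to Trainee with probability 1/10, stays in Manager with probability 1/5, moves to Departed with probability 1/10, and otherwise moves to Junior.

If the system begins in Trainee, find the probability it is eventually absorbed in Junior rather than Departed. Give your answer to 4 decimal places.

Let h(s) be the probability of absorption at Junior starting from transient state s. Then h(Junior) = 1 and h(Departed) = 0. By first-step analysis:
h(Senior) = 0.3·h(Senior) + 0.3·1 + 0.1·h(Trainee) + 0.3·h(Manager)
h(Trainee) = 0.3·h(Senior) + 0.1·0 + 0.2·1 + 0.3·h(Trainee) + 0.1·h(Manager)
h(Manager) = 0.5·h(Senior) + 0.1·0 + 0.1·1 + 0.1·h(Trainee) + 0.2·h(Manager)
Solving: h(Senior) = 0.8636, h(Trainee) = 0.7645, h(Manager) = 0.7603.
Starting from Trainee, the probability is 0.7645.

0.7645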